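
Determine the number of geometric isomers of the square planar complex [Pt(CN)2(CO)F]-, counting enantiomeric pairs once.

Working through the distinct placements yields 2 geometric isomers: CN cis; CN trans.

2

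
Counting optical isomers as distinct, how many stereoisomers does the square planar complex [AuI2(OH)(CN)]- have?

2

A square has two trans pairs of vertices; adjacent vertices are cis.
The distinct arrangements are (2 in all): I cis; I trans.
Each arrangement has an internal mirror plane or centre of symmetry, so none is chiral.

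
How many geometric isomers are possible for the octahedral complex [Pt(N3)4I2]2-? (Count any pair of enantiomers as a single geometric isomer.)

2

Systematic placement gives 2 geometric isomers: I trans; I cis.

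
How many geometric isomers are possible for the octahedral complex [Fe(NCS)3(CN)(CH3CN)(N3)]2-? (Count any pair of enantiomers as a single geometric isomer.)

4

The six octahedral sites form three mutually perpendicular trans pairs.
The distinct arrangements are (4 in all): NCS mer (3 arrangements); NCS fac (chiral).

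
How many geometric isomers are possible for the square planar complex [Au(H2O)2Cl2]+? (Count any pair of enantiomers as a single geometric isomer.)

Systematic placement gives 2 geometric isomers: H2O cis; H2O trans.

2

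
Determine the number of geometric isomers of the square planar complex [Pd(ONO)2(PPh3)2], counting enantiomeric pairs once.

The distinct arrangements are (2 in all): ONO cis; ONO trans.

2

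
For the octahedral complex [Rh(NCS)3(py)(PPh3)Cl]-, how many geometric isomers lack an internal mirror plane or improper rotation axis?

Systematic placement gives 4 geometric isomers: NCS mer (3 arrangements); NCS fac (chiral).
One of these lacks any improper symmetry element and so occurs as an enantiomeric pair, giving 4 + 1 = 5 stereoisomers in total.

1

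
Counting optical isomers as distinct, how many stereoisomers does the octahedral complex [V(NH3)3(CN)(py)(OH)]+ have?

5

Working through the distinct placements yields 4 geometric isomers: NH3 mer (3 arrangements); NH3 fac (chiral).
One of these lacks any improper symmetry element and so occurs as an enantiomeric pair, giving 4 + 1 = 5 stereoisomers in total.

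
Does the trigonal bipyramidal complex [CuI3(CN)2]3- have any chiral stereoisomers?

A trigonal bipyramid has two axial and three equatorial sites, which are chemically inequivalent.
Working through the distinct placements yields 3 geometric isomers: CN both axial; CN one axial, one equatorial; CN both equatorial.
Each arrangement has an internal mirror plane or centre of symmetry, so none is chiral.

no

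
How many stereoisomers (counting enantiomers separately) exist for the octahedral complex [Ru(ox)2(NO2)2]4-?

An octahedron has six vertices in three trans pairs; every non-trans pair is cis.
Each ox is bidentate and must span two cis positions.
There are 2 geometric isomers: NO2 trans; NO2 cis (chiral).
One of these lacks any improper symmetry element and so occurs as an enantiomeric pair, giving 2 + 1 = 3 stereoisomers in total.

3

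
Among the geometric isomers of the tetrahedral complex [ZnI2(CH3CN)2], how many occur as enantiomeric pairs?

0

Only one geometric arrangement is possible.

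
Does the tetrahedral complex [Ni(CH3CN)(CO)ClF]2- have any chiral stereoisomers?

All four vertices of a tetrahedron are equivalent and mutually adjacent, so cis/trans isomerism cannot arise.
Only one geometric arrangement is possible; it has no improper symmetry element, so it exists as a pair of enantiomers (2 stereoisomers).

yes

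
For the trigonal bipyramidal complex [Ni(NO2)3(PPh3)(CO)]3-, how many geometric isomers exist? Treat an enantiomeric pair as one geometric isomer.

4

In a trigonal bipyramid the two axial positions differ from the three equatorial ones.
There are 4 geometric isomers: PPh3 equatorial, CO axial; PPh3 axial, CO axial; PPh3 equatorial, CO equatorial; PPh3 axial, CO equatorial.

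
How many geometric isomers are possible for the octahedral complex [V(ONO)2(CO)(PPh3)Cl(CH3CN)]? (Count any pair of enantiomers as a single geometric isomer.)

The six octahedral sites form three mutually perpendicular trans pairs.
Placing the ligands in turn and identifying arrangements related by rotation or reflection leaves 9 distinct geometric isomers.

9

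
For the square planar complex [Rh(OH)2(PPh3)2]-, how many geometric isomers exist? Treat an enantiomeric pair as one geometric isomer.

2

In a square planar complex each vertex has one trans partner and two cis neighbours.
Working through the distinct placements yields 2 geometric isomers: OH cis; OH trans.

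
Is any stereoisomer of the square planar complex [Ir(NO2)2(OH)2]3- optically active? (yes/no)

no

A square has two trans pairs of vertices; adjacent vertices are cis.
Working through the distinct placements yields 2 geometric isomers: NO2 cis; NO2 trans.
Each arrangement has an internal mirror plane or centre of symmetry, so none is chiral.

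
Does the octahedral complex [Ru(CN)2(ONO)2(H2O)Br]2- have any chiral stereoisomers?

yes

An octahedron has six vertices in three trans pairs; every non-trans pair is cis.
Systematic placement gives 6 geometric isomers: CN cis, ONO trans; CN cis, ONO cis (3 arrangements, 2 chiral); CN trans, ONO trans; CN trans, ONO cis.
Of these, 2 lack any improper symmetry element and so occur as enantiomeric pairs, giving 6 + 2 = 8 stereoisomers in total.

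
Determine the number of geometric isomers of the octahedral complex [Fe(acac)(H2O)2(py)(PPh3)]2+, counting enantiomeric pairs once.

4

Each acac is bidentate and must span two cis positions.
Working through the distinct placements yields 4 geometric isomers: H2O trans; H2O cis (3 arrangements, 2 chiral).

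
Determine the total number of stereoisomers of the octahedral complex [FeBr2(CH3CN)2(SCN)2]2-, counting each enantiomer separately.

The distinct arrangements are (5 in all): Br trans, CH3CN trans, SCN trans; Br trans, CH3CN cis, SCN cis; Br cis, CH3CN cis, SCN trans; Br cis, CH3CN cis, SCN cis (chiral); Br cis, CH3CN trans, SCN cis.
One of these lacks any improper symmetry element and so occurs as an enantiomeric pair, giving 5 + 1 = 6 stereoisomers in total.

6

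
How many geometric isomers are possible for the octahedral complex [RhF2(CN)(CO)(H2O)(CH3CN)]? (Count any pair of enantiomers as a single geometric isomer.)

9

The six octahedral sites form three mutually perpendicular trans pairs.
Exhaustive case analysis gives 9 geometric isomers.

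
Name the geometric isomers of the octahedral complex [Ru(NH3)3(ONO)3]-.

fac and mer

The six octahedral sites form three mutually perpendicular trans pairs.
There are 2 geometric isomers: NH3 mer; NH3 fac.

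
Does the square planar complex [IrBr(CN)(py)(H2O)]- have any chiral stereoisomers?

In a square planar complex each vertex has one trans partner and two cis neighbours.
Systematic placement gives 3 geometric isomers: (Br/H2O trans, CN/py trans); (Br/py trans, CN/H2O trans); (Br/CN trans, H2O/py trans).
Each arrangement has an internal mirror plane or centre of symmetry, so none is chiral.

no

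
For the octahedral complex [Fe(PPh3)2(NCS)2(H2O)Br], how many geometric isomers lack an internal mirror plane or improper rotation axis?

2

In an octahedral complex each vertex has one trans partner and four cis neighbours.
There are 6 geometric isomers: PPh3 trans, NCS trans; PPh3 cis, NCS cis (3 arrangements, 2 chiral); PPh3 trans, NCS cis; PPh3 cis, NCS trans.
Of these, 2 lack any improper symmetry element and so occur as enantiomeric pairs, giving 6 + 2 = 8 stereoisomers in total.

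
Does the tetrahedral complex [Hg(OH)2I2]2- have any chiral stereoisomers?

Only one geometric arrangement is possible.

no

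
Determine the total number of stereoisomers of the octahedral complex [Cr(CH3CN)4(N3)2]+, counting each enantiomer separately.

2

The distinct arrangements are (2 in all): N3 trans; N3 cis.
Each arrangement has an internal mirror plane or centre of symmetry, so none is chiral.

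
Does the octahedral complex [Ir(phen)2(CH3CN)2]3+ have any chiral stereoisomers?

In an octahedral complex each vertex has one trans partner and four cis neighbours.
Each phen is bidentate and must span two cis positions.
The distinct arrangements are (2 in all): CH3CN trans; CH3CN cis (chiral).
One of these lacks any improper symmetry element and so occurs as an enantiomeric pair, giving 2 + 1 = 3 stereoisomers in total.

yes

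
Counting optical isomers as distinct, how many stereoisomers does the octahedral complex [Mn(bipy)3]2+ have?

2

Each bipy is bidentate and must span two cis positions.
Only one geometric arrangement is possible; it has no improper symmetry element, so it exists as a pair of enantiomers (2 stereoisomers).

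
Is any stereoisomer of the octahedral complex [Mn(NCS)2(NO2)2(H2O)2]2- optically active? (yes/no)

The six octahedral sites form three mutually perpendicular trans pairs.
The distinct arrangements are (5 in all): NCS trans, NO2 trans, H2O trans; NCS cis, NO2 cis, H2O trans; NCS cis, NO2 trans, H2O cis; NCS cis, NO2 cis, H2O cis (chiral); NCS trans, NO2 cis, H2O cis.
One of these lacks any improper symmetry element and so occurs as an enantiomeric pair, giving 5 + 1 = 6 stereoisomers in total.

yes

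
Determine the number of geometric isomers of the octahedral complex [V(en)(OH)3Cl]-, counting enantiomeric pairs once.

Each en is bidentate and must span two cis positions.
There are 2 geometric isomers: OH fac; OH mer.

2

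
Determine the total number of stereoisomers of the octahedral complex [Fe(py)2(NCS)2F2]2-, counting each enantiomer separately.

6

The six octahedral sites form three mutually perpendicular trans pairs.
Working through the distinct placements yields 5 geometric isomers: py trans, NCS trans, F trans; py cis, NCS cis, F trans; py trans, NCS cis, F cis; py cis, NCS cis, F cis (chiral); py cis, NCS trans, F cis.
One of these lacks any improper symmetry element and so occurs as an enantiomeric pair, giving 5 + 1 = 6 stereoisomers in total.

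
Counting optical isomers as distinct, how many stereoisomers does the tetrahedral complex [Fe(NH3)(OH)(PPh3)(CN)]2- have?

2

In a tetrahedral complex all four positions are equivalent and every pair of ligands is adjacent — there is no cis/trans distinction.
Only one geometric arrangement is possible; it has no improper symmetry element, so it exists as a pair of enantiomers (2 stereoisomers).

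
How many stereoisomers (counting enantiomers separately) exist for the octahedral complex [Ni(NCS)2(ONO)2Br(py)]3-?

The six octahedral sites form three mutually perpendicular trans pairs.
Working through the distinct placements yields 6 geometric isomers: NCS cis, ONO cis (3 arrangements, 2 chiral); NCS cis, ONO trans; NCS trans, ONO cis; NCS trans, ONO trans.
Of these, 2 lack any improper symmetry element and so occur as enantiomeric pairs, giving 6 + 2 = 8 stereoisomers in total.

8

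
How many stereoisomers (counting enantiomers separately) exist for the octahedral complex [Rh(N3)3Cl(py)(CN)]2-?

The six octahedral sites form three mutually perpendicular trans pairs.
The distinct arrangements are (4 in all): N3 mer (3 arrangements); N3 fac (chiral).
One of these lacks any improper symmetry element and so occurs as an enantiomeric pair, giving 4 + 1 = 5 stereoisomers in total.

5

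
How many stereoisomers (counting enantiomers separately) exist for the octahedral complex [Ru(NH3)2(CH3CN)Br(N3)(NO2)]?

15

The six octahedral sites form three mutually perpendicular trans pairs.
Placing the ligands in turn and identifying arrangements related by rotation or reflection leaves 9 distinct geometric isomers.
Of these, 6 lack any improper symmetry element and so occur as enantiomeric pairs, giving 9 + 6 = 15 stereoisomers in total.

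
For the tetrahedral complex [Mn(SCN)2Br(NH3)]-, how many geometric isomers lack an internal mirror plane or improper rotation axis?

All four vertices of a tetrahedron are equivalent and mutually adjacent, so cis/trans isomerism cannot arise.
Only one geometric arrangement is possible.

0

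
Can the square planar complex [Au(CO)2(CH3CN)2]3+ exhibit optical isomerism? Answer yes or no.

no

In a square planar complex each vertex has one trans partner and two cis neighbours.
There are 2 geometric isomers: CO cis; CO trans.
Each arrangement has an internal mirror plane or centre of symmetry, so none is chiral.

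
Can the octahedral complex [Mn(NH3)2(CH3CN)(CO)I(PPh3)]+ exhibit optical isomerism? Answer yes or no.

In an octahedral complex each vertex has one trans partner and four cis neighbours.
Exhaustive case analysis gives 9 geometric isomers.
Of these, 6 lack any improper symmetry element and so occur as enantiomeric pairs, giving 9 + 6 = 15 stereoisomers in total.

yes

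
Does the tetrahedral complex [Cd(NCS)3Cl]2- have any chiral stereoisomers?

no

Only one geometric arrangement is possible.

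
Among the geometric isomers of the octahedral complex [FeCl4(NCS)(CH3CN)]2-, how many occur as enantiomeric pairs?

0

There are 2 geometric isomers: NCS and CH3CN mutually cis; NCS and CH3CN mutually trans.
Each arrangement has an internal mirror plane or centre of symmetry, so none is chiral.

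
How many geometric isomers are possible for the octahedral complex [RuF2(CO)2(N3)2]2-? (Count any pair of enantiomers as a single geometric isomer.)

5

An octahedron has six vertices in three trans pairs; every non-trans pair is cis.
Working through the distinct placements yields 5 geometric isomers: F trans, CO trans, N3 trans; F cis, CO trans, N3 cis; F cis, CO cis, N3 trans; F cis, CO cis, N3 cis (chiral); F trans, CO cis, N3 cis.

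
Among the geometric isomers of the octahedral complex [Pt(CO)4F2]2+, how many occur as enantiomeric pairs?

Systematic placement gives 2 geometric isomers: F trans; F cis.
Each arrangement has an internal mirror plane or centre of symmetry, so none is chiral.

0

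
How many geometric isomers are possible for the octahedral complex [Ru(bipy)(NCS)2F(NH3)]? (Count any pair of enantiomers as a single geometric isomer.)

4

Each bipy is bidentate and must span two cis positions.
Systematic placement gives 4 geometric isomers: NCS cis (3 arrangements, 2 chiral); NCS trans.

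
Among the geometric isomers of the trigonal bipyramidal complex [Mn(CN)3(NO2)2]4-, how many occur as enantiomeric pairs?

0

In a trigonal bipyramid the two axial positions differ from the three equatorial ones.
There are 3 geometric isomers: NO2 both equatorial; NO2 one axial, one equatorial; NO2 both axial.
Each arrangement has an internal mirror plane or centre of symmetry, so none is chiral.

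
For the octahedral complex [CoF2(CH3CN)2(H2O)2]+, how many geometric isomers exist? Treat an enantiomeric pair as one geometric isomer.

5

An octahedron has six vertices in three trans pairs; every non-trans pair is cis.
Working through the distinct placements yields 5 geometric isomers: F trans, CH3CN trans, H2O trans; F cis, CH3CN trans, H2O cis; F cis, CH3CN cis, H2O trans; F cis, CH3CN cis, H2O cis (chiral); F trans, CH3CN cis, H2O cis.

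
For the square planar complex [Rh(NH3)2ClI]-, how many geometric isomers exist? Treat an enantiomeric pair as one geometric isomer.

A square has two trans pairs of vertices; adjacent vertices are cis.
Systematic placement gives 2 geometric isomers: NH3 cis; NH3 trans.

2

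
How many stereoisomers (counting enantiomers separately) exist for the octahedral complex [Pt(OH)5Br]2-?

1

The six octahedral sites form three mutually perpendicular trans pairs.
Only one geometric arrangement is possible.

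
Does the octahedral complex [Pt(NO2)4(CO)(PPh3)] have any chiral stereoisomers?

In an octahedral complex each vertex has one trans partner and four cis neighbours.
There are 2 geometric isomers: CO and PPh3 mutually cis; CO and PPh3 mutually trans.
Each arrangement has an internal mirror plane or centre of symmetry, so none is chiral.

no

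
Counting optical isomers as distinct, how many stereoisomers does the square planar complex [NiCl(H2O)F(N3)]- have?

3

A square has two trans pairs of vertices; adjacent vertices are cis.
There are 3 geometric isomers: (Cl/H2O trans, F/N3 trans); (Cl/N3 trans, F/H2O trans); (Cl/F trans, H2O/N3 trans).
Each arrangement has an internal mirror plane or centre of symmetry, so none is chiral.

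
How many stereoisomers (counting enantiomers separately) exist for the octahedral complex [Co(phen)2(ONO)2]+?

3

The six octahedral sites form three mutually perpendicular trans pairs.
Each phen is bidentate and must span two cis positions.
The distinct arrangements are (2 in all): ONO trans; ONO cis (chiral).
One of these lacks any improper symmetry element and so occurs as an enantiomeric pair, giving 2 + 1 = 3 stereoisomers in total.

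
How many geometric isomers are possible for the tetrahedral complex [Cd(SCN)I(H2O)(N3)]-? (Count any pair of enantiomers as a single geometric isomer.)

In a tetrahedral complex all four positions are equivalent and every pair of ligands is adjacent — there is no cis/trans distinction.
Only one geometric arrangement is possible; it has no improper symmetry element, so it exists as a pair of enantiomers (2 stereoisomers).

1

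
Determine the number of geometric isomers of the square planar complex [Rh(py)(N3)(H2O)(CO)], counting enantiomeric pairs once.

3

A square has two trans pairs of vertices; adjacent vertices are cis.
The distinct arrangements are (3 in all): (CO/N3 trans, H2O/py trans); (CO/py trans, H2O/N3 trans); (CO/H2O trans, N3/py trans).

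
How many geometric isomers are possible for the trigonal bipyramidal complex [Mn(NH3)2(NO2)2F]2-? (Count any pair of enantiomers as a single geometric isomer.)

A trigonal bipyramid has two axial and three equatorial sites, which are chemically inequivalent.
Placing the ligands in turn and identifying arrangements related by rotation or reflection leaves 5 distinct geometric isomers.

5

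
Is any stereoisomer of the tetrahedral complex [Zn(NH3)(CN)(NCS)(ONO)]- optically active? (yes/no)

yes

All four vertices of a tetrahedron are equivalent and mutually adjacent, so cis/trans isomerism cannot arise.
Only one geometric arrangement is possible; it has no improper symmetry element, so it exists as a pair of enantiomers (2 stereoisomers).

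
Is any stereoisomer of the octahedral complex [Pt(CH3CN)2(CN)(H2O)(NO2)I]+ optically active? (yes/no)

yes

Placing the ligands in turn and identifying arrangements related by rotation or reflection leaves 9 distinct geometric isomers.
Of these, 6 lack any improper symmetry element and so occur as enantiomeric pairs, giving 9 + 6 = 15 stereoisomers in total.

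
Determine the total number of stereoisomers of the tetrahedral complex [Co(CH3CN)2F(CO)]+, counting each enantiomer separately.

1

In a tetrahedral complex all four positions are equivalent and every pair of ligands is adjacent — there is no cis/trans distinction.
Only one geometric arrangement is possible.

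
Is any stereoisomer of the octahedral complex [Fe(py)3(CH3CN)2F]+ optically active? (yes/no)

no

The six octahedral sites form three mutually perpendicular trans pairs.
Systematic placement gives 3 geometric isomers: py mer, CH3CN trans; py mer, CH3CN cis; py fac, CH3CN cis.
Each arrangement has an internal mirror plane or centre of symmetry, so none is chiral.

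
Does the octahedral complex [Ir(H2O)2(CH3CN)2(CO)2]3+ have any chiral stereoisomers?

yes

An octahedron has six vertices in three trans pairs; every non-trans pair is cis.
The distinct arrangements are (5 in all): H2O trans, CH3CN trans, CO trans; H2O cis, CH3CN trans, CO cis; H2O trans, CH3CN cis, CO cis; H2O cis, CH3CN cis, CO cis (chiral); H2O cis, CH3CN cis, CO trans.
One of these lacks any improper symmetry element and so occurs as an enantiomeric pair, giving 5 + 1 = 6 stereoisomers in total.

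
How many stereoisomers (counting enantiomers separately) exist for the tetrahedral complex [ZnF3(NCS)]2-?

All four vertices of a tetrahedron are equivalent and mutually adjacent, so cis/trans isomerism cannot arise.
Only one geometric arrangement is possible.

1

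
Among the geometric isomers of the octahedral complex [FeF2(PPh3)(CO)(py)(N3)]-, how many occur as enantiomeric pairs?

An octahedron has six vertices in three trans pairs; every non-trans pair is cis.
Systematic enumeration (placing each ligand type in turn and discarding arrangements equivalent by rotation or reflection) gives 9 geometric isomers.
Of these, 6 lack any improper symmetry element and so occur as enantiomeric pairs, giving 9 + 6 = 15 stereoisomers in total.

6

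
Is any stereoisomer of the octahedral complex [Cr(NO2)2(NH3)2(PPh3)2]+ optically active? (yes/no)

In an octahedral complex each vertex has one trans partner and four cis neighbours.
Working through the distinct placements yields 5 geometric isomers: NO2 trans, NH3 trans, PPh3 trans; NO2 cis, NH3 trans, PPh3 cis; NO2 cis, NH3 cis, PPh3 trans; NO2 cis, NH3 cis, PPh3 cis (chiral); NO2 trans, NH3 cis, PPh3 cis.
One of these lacks any improper symmetry element and so occurs as an enantiomeric pair, giving 5 + 1 = 6 stereoisomers in total.

yes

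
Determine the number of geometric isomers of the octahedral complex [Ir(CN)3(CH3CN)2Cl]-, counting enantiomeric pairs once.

3

In an octahedral complex each vertex has one trans partner and four cis neighbours.
The distinct arrangements are (3 in all): CN mer, CH3CN trans; CN fac, CH3CN cis; CN mer, CH3CN cis.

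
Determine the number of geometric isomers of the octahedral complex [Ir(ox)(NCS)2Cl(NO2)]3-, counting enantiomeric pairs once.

4

Each ox is bidentate and must span two cis positions.
There are 4 geometric isomers: NCS cis (3 arrangements, 2 chiral); NCS trans.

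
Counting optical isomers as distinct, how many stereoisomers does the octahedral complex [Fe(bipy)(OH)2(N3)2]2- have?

An octahedron has six vertices in three trans pairs; every non-trans pair is cis.
Each bipy is bidentate and must span two cis positions.
Systematic placement gives 3 geometric isomers: OH cis, N3 trans; OH cis, N3 cis (chiral); OH trans, N3 cis.
One of these lacks any improper symmetry element and so occurs as an enantiomeric pair, giving 3 + 1 = 4 stereoisomers in total.

4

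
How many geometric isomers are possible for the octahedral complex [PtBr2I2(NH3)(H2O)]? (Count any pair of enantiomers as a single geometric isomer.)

6

The six octahedral sites form three mutually perpendicular trans pairs.
There are 6 geometric isomers: Br trans, I cis; Br trans, I trans; Br cis, I cis (3 arrangements, 2 chiral); Br cis, I trans.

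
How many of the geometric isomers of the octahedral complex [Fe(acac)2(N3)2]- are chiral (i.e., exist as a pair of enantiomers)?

1

An octahedron has six vertices in three trans pairs; every non-trans pair is cis.
Each acac is bidentate and must span two cis positions.
Systematic placement gives 2 geometric isomers: N3 trans; N3 cis (chiral).
One of these lacks any improper symmetry element and so occurs as an enantiomeric pair, giving 2 + 1 = 3 stereoisomers in total.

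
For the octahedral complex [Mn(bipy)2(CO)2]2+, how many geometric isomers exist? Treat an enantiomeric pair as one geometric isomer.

2

An octahedron has six vertices in three trans pairs; every non-trans pair is cis.
Each bipy is bidentate and must span two cis positions.
Systematic placement gives 2 geometric isomers: CO trans; CO cis (chiral).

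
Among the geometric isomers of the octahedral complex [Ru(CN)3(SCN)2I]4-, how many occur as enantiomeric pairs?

An octahedron has six vertices in three trans pairs; every non-trans pair is cis.
There are 3 geometric isomers: CN mer, SCN trans; CN mer, SCN cis; CN fac, SCN cis.
Each arrangement has an internal mirror plane or centre of symmetry, so none is chiral.

0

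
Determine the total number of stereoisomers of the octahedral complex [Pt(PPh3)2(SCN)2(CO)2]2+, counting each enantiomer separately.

6

In an octahedral complex each vertex has one trans partner and four cis neighbours.
Systematic placement gives 5 geometric isomers: PPh3 trans, SCN trans, CO trans; PPh3 cis, SCN cis, CO trans; PPh3 cis, SCN trans, CO cis; PPh3 cis, SCN cis, CO cis (chiral); PPh3 trans, SCN cis, CO cis.
One of these lacks any improper symmetry element and so occurs as an enantiomeric pair, giving 5 + 1 = 6 stereoisomers in total.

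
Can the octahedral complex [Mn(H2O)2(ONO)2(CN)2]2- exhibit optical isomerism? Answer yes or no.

yes

In an octahedral complex each vertex has one trans partner and four cis neighbours.
Working through the distinct placements yields 5 geometric isomers: H2O trans, ONO trans, CN trans; H2O cis, ONO cis, CN trans; H2O cis, ONO trans, CN cis; H2O cis, ONO cis, CN cis (chiral); H2O trans, ONO cis, CN cis.
One of these lacks any improper symmetry element and so occurs as an enantiomeric pair, giving 5 + 1 = 6 stereoisomers in total.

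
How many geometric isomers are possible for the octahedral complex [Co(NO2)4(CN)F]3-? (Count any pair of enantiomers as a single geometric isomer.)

2

Working through the distinct placements yields 2 geometric isomers: CN and F mutually trans; CN and F mutually cis.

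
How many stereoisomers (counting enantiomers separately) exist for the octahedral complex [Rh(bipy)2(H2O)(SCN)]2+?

The six octahedral sites form three mutually perpendicular trans pairs.
Each bipy is bidentate and must span two cis positions.
There are 2 geometric isomers: H2O and SCN mutually trans; H2O and SCN mutually cis (chiral).
One of these lacks any improper symmetry element and so occurs as an enantiomeric pair, giving 2 + 1 = 3 stereoisomers in total.

3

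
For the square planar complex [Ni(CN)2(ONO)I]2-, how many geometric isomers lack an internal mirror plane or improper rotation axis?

0

Working through the distinct placements yields 2 geometric isomers: CN cis; CN trans.
Each arrangement has an internal mirror plane or centre of symmetry, so none is chiral.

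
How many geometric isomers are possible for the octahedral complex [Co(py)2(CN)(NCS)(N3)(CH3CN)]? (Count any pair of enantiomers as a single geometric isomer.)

9

Exhaustive case analysis gives 9 geometric isomers.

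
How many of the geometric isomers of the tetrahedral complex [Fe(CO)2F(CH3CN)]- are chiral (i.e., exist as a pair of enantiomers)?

0

All four vertices of a tetrahedron are equivalent and mutually adjacent, so cis/trans isomerism cannot arise.
Only one geometric arrangement is possible.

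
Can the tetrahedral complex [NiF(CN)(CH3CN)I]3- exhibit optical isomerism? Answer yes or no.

yes

Only one geometric arrangement is possible; it has no improper symmetry element, so it exists as a pair of enantiomers (2 stereoisomers).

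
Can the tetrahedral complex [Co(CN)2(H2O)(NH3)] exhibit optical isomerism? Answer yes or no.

no

Only one geometric arrangement is possible.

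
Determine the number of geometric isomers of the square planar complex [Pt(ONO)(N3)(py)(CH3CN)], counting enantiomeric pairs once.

In a square planar complex each vertex has one trans partner and two cis neighbours.
Systematic placement gives 3 geometric isomers: (CH3CN/ONO trans, N3/py trans); (CH3CN/py trans, N3/ONO trans); (CH3CN/N3 trans, ONO/py trans).

3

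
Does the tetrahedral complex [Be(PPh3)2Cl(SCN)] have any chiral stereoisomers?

no

All four vertices of a tetrahedron are equivalent and mutually adjacent, so cis/trans isomerism cannot arise.
Only one geometric arrangement is possible.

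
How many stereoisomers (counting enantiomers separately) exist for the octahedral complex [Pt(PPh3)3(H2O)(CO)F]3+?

5

There are 4 geometric isomers: PPh3 mer (3 arrangements); PPh3 fac (chiral).
One of these lacks any improper symmetry element and so occurs as an enantiomeric pair, giving 4 + 1 = 5 stereoisomers in total.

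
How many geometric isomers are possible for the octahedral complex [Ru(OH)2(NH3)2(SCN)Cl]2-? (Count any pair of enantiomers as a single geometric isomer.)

The distinct arrangements are (6 in all): OH cis, NH3 cis (3 arrangements, 2 chiral); OH trans, NH3 cis; OH cis, NH3 trans; OH trans, NH3 trans.

6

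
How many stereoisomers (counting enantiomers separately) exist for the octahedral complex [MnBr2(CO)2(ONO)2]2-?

6

The six octahedral sites form three mutually perpendicular trans pairs.
There are 5 geometric isomers: Br trans, CO trans, ONO trans; Br trans, CO cis, ONO cis; Br cis, CO cis, ONO trans; Br cis, CO cis, ONO cis (chiral); Br cis, CO trans, ONO cis.
One of these lacks any improper symmetry element and so occurs as an enantiomeric pair, giving 5 + 1 = 6 stereoisomers in total.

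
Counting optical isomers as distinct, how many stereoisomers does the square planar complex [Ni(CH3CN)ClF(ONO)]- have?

In a square planar complex each vertex has one trans partner and two cis neighbours.
The distinct arrangements are (3 in all): (CH3CN/F trans, Cl/ONO trans); (CH3CN/ONO trans, Cl/F trans); (CH3CN/Cl trans, F/ONO trans).
Each arrangement has an internal mirror plane or centre of symmetry, so none is chiral.

3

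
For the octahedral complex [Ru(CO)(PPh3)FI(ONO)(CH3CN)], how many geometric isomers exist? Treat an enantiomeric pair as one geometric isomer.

An octahedron has six vertices in three trans pairs; every non-trans pair is cis.
Exhaustive case analysis gives 15 geometric isomers.

15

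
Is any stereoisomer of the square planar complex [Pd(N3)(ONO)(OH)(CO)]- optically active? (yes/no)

no

Systematic placement gives 3 geometric isomers: (CO/OH trans, N3/ONO trans); (CO/ONO trans, N3/OH trans); (CO/N3 trans, OH/ONO trans).
Each arrangement has an internal mirror plane or centre of symmetry, so none is chiral.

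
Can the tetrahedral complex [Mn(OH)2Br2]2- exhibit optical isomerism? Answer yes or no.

no

Only one geometric arrangement is possible.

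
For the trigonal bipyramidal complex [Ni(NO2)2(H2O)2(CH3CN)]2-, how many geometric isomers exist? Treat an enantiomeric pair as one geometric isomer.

Exhaustive case analysis gives 5 geometric isomers.

5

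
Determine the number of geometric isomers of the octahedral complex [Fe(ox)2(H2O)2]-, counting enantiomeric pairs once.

In an octahedral complex each vertex has one trans partner and four cis neighbours.
Each ox is bidentate and must span two cis positions.
The distinct arrangements are (2 in all): H2O trans; H2O cis (chiral).

2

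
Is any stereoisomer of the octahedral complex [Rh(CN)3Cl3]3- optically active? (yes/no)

An octahedron has six vertices in three trans pairs; every non-trans pair is cis.
The distinct arrangements are (2 in all): CN mer; CN fac.
Each arrangement has an internal mirror plane or centre of symmetry, so none is chiral.

no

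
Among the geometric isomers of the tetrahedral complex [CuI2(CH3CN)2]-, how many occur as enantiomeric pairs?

0

In a tetrahedral complex all four positions are equivalent and every pair of ligands is adjacent — there is no cis/trans distinction.
Only one geometric arrangement is possible.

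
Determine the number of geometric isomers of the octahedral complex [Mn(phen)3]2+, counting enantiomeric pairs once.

An octahedron has six vertices in three trans pairs; every non-trans pair is cis.
Each phen is bidentate and must span two cis positions.
Only one geometric arrangement is possible; it has no improper symmetry element, so it exists as a pair of enantiomers (2 stereoisomers).

1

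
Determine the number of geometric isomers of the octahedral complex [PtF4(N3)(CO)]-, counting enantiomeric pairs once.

2

An octahedron has six vertices in three trans pairs; every non-trans pair is cis.
There are 2 geometric isomers: N3 and CO mutually cis; N3 and CO mutually trans.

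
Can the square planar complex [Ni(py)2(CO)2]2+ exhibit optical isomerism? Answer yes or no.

A square has two trans pairs of vertices; adjacent vertices are cis.
Working through the distinct placements yields 2 geometric isomers: py cis; py trans.
Each arrangement has an internal mirror plane or centre of symmetry, so none is chiral.

no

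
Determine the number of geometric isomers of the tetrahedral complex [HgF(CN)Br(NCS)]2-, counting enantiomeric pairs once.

All four vertices of a tetrahedron are equivalent and mutually adjacent, so cis/trans isomerism cannot arise.
Only one geometric arrangement is possible; it has no improper symmetry element, so it exists as a pair of enantiomers (2 stereoisomers).

1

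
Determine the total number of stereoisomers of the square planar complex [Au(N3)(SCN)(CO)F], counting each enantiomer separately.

A square has two trans pairs of vertices; adjacent vertices are cis.
Working through the distinct placements yields 3 geometric isomers: (CO/N3 trans, F/SCN trans); (CO/SCN trans, F/N3 trans); (CO/F trans, N3/SCN trans).
Each arrangement has an internal mirror plane or centre of symmetry, so none is chiral.

3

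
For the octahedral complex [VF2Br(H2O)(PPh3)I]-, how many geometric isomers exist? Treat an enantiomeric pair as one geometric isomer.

9

Systematic enumeration (placing each ligand type in turn and discarding arrangements equivalent by rotation or reflection) gives 9 geometric isomers.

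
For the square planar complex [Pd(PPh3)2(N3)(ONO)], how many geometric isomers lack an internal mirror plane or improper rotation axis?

0

A square has two trans pairs of vertices; adjacent vertices are cis.
There are 2 geometric isomers: PPh3 cis; PPh3 trans.
Each arrangement has an internal mirror plane or centre of symmetry, so none is chiral.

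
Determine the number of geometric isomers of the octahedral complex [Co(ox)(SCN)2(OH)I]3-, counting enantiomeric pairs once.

The six octahedral sites form three mutually perpendicular trans pairs.
Each ox is bidentate and must span two cis positions.
The distinct arrangements are (4 in all): SCN cis (3 arrangements, 2 chiral); SCN trans.

4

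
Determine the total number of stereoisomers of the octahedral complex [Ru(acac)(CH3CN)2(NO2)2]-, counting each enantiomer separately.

4

Each acac is bidentate and must span two cis positions.
There are 3 geometric isomers: CH3CN trans, NO2 cis; CH3CN cis, NO2 cis (chiral); CH3CN cis, NO2 trans.
One of these lacks any improper symmetry element and so occurs as an enantiomeric pair, giving 3 + 1 = 4 stereoisomers in total.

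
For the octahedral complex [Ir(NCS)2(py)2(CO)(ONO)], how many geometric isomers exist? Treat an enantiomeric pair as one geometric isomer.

6

An octahedron has six vertices in three trans pairs; every non-trans pair is cis.
Working through the distinct placements yields 6 geometric isomers: NCS cis, py trans; NCS cis, py cis (3 arrangements, 2 chiral); NCS trans, py trans; NCS trans, py cis.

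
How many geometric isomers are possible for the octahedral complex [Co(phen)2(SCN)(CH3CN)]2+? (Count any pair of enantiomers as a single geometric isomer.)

2

In an octahedral complex each vertex has one trans partner and four cis neighbours.
Each phen is bidentate and must span two cis positions.
Working through the distinct placements yields 2 geometric isomers: SCN and CH3CN mutually trans; SCN and CH3CN mutually cis (chiral).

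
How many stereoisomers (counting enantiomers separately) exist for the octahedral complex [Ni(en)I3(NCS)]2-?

2

In an octahedral complex each vertex has one trans partner and four cis neighbours.
Each en is bidentate and must span two cis positions.
The distinct arrangements are (2 in all): I mer; I fac.
Each arrangement has an internal mirror plane or centre of symmetry, so none is chiral.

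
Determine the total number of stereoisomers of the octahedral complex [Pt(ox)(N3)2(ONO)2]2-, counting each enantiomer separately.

In an octahedral complex each vertex has one trans partner and four cis neighbours.
Each ox is bidentate and must span two cis positions.
The distinct arrangements are (3 in all): N3 trans, ONO cis; N3 cis, ONO cis (chiral); N3 cis, ONO trans.
One of these lacks any improper symmetry element and so occurs as an enantiomeric pair, giving 3 + 1 = 4 stereoisomers in total.

4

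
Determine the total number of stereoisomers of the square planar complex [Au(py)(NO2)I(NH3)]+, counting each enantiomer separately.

3

A square has two trans pairs of vertices; adjacent vertices are cis.
There are 3 geometric isomers: (I/NO2 trans, NH3/py trans); (I/py trans, NH3/NO2 trans); (I/NH3 trans, NO2/py trans).
Each arrangement has an internal mirror plane or centre of symmetry, so none is chiral.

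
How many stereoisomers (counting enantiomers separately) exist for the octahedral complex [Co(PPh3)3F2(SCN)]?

3

In an octahedral complex each vertex has one trans partner and four cis neighbours.
The distinct arrangements are (3 in all): PPh3 mer, F trans; PPh3 fac, F cis; PPh3 mer, F cis.
Each arrangement has an internal mirror plane or centre of symmetry, so none is chiral.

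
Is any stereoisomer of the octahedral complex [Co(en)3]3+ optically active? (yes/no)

An octahedron has six vertices in three trans pairs; every non-trans pair is cis.
Each en is bidentate and must span two cis positions.
Only one geometric arrangement is possible; it has no improper symmetry element, so it exists as a pair of enantiomers (2 stereoisomers).

yes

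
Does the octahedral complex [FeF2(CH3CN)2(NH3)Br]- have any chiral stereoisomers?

yes

The six octahedral sites form three mutually perpendicular trans pairs.
Systematic placement gives 6 geometric isomers: F cis, CH3CN cis (3 arrangements, 2 chiral); F trans, CH3CN cis; F cis, CH3CN trans; F trans, CH3CN trans.
Of these, 2 lack any improper symmetry element and so occur as enantiomeric pairs, giving 6 + 2 = 8 stereoisomers in total.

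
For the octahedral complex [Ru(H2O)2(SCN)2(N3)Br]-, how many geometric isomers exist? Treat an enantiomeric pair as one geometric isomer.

6

In an octahedral complex each vertex has one trans partner and four cis neighbours.
There are 6 geometric isomers: H2O cis, SCN trans; H2O cis, SCN cis (3 arrangements, 2 chiral); H2O trans, SCN trans; H2O trans, SCN cis.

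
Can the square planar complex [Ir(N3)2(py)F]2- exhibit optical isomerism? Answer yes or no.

In a square planar complex each vertex has one trans partner and two cis neighbours.
The distinct arrangements are (2 in all): N3 cis; N3 trans.
Each arrangement has an internal mirror plane or centre of symmetry, so none is chiral.

no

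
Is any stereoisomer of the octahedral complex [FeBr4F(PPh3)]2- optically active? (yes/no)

An octahedron has six vertices in three trans pairs; every non-trans pair is cis.
There are 2 geometric isomers: F and PPh3 mutually trans; F and PPh3 mutually cis.
Each arrangement has an internal mirror plane or centre of symmetry, so none is chiral.

no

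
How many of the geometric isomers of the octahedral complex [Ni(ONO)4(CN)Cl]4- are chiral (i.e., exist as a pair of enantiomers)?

0

In an octahedral complex each vertex has one trans partner and four cis neighbours.
Working through the distinct placements yields 2 geometric isomers: CN and Cl mutually trans; CN and Cl mutually cis.
Each arrangement has an internal mirror plane or centre of symmetry, so none is chiral.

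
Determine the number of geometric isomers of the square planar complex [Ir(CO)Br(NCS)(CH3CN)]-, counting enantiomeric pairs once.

3

In a square planar complex each vertex has one trans partner and two cis neighbours.
There are 3 geometric isomers: (Br/CO trans, CH3CN/NCS trans); (Br/NCS trans, CH3CN/CO trans); (Br/CH3CN trans, CO/NCS trans).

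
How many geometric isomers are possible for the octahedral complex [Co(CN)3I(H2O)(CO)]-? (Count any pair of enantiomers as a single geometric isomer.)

An octahedron has six vertices in three trans pairs; every non-trans pair is cis.
There are 4 geometric isomers: CN mer (3 arrangements); CN fac (chiral).

4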